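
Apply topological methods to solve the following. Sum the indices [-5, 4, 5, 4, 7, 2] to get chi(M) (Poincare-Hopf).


Poincare-Hopf: chi(M) = sum of indices of zeros.
chi = (-5) + (4) + (5) + (4) + (7) + (2) = 17

17


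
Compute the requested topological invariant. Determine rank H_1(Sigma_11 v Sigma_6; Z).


For a wedge: H_1(A v B) = H_1(A) + H_1(B).
b_1(Sigma_11) = 22, b_1(Sigma_6) = 12.
b_1 = 22 + 12 = 34

34


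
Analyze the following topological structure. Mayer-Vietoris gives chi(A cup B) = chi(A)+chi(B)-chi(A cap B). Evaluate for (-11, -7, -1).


chi(A cup B) = chi(A) + chi(B) - chi(A cap B)
= -11 + (-7) - (-1)
= -17

-17


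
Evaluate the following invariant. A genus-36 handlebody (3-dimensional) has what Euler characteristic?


A genus-g handlebody deformation retracts to a wedge of g circles.
chi(vee_g S^1) = 1 - g.
chi(H_36) = 1 - 36 = -35

-35


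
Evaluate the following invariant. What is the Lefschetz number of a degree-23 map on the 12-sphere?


On S^12: L(f) = tr(f_0*) + (-1)^12 tr(f_12*) = 1 + (-1)^12 * deg(f).
L(f) = 1 + (-1)^12 * 23 = 1 + 23 = 24

24


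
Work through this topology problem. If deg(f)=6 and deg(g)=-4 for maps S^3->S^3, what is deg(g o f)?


Degree is multiplicative under composition: deg(g o f) = deg(g) * deg(f).
= -4 * 6 = -24

-24


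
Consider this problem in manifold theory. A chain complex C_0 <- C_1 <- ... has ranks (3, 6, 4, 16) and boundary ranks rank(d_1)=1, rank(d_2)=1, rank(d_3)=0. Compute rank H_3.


rank H_k = rank(ker d_k) - rank(im d_{k+1}).
rank(ker d_3) = rank(C_3) - rank(d_3) = 16 - 0 = 16.
rank(im d_{3+1}) = 0.
rank H_3 = 16 - 0 = 16

16


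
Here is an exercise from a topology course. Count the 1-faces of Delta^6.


Delta^6 has 6+1 vertices. A 1-face is a choice of 1+1 vertices.
f_1 = C(6+1, 1+1) = C(7,2) = 21

21


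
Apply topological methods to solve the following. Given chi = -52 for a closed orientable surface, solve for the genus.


chi = 2 - 2g for closed orientable surfaces.
-52 = 2 - 2g
2g = 2 - (-52) = 54
g = 27

27


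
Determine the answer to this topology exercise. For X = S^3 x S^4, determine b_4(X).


Each S^d has Poincare polynomial 1 + t^d.
The product S^3 x S^4 has Poincare polynomial prod(1+t^d_i).
Expanding: b_0=1, b_3=1, b_4=1, b_7=1.
b_4 = 1

1


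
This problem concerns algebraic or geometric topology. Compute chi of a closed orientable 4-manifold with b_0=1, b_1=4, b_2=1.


By Poincare duality b_k = b_{4-k}, so full Betti numbers: b_0=1, b_1=4, b_2=1, b_3=4, b_4=1.
chi = sum (-1)^k b_k = -5

-5


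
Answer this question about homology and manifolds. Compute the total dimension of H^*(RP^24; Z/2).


H^k(RP^24; Z/2) = Z/2 for each 0 <= k <= 24.
Total dimension = 24 + 1 = 25

25


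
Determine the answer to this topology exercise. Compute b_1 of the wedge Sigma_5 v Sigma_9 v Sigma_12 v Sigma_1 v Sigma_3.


For a wedge X v Y: reduced H_k(X v Y) = H_k(X) + H_k(Y).
Each Sigma_g contributes b_1 = 2g.
b_1 = 10 + 18 + 24 + 2 + 6 = 60

60


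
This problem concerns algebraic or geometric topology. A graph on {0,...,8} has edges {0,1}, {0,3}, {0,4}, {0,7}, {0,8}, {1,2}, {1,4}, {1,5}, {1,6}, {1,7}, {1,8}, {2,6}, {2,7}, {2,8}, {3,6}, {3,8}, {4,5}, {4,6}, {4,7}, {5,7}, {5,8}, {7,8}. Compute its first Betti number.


b_1 = E - V + (number of components).
E = 22, V = 9, components = 1.
b_1 = 22 - 9 + 1 = 14

14


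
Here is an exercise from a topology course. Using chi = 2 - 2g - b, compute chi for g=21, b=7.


For a compact orientable surface with genus g and b boundary components: chi = 2 - 2g - b.
chi = 2 - 2*21 - 7 = 2 - 42 - 7 = -47

-47


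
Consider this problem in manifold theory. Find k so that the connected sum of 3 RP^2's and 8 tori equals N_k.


Since a >= 1, the sum is non-orientable; each T^2 can be replaced by RP^2 # RP^2 (since T^2#RP^2 = 3RP^2).
Total crosscaps k = 3 + 2*8 = 19.
Check via chi: chi = 3*1 + 8*0 - (3+8-1)*2 = -17 = 2 - k = -17. Consistent.

19


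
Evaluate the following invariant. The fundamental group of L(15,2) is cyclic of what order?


pi_1(L(p,q)) = Z/pZ for any q coprime to p.
|pi_1(L(15,2))| = 15

15


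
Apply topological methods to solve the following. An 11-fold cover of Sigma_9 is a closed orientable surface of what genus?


For an n-sheeted cover: chi(E) = n * chi(B).
chi(Sigma_9) = 2 - 2*9 = -16.
chi(E) = 11 * (-16) = -176.
genus(E) = (2 - chi(E))/2 = (2 - (-176))/2 = 178/2 = 89

89


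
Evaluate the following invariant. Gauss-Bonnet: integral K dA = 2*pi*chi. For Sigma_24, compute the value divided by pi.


Gauss-Bonnet: integral K dA = 2*pi*chi(M).
chi(Sigma_24) = 2 - 2*24 = -46.
(integral K dA)/pi = 2*chi = 2*(-46) = -92

-92


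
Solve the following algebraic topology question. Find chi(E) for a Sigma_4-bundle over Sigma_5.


For a fiber bundle F -> E -> B (with CW structure): chi(E) = chi(B) * chi(F).
chi(Sigma_5) = -8, chi(Sigma_4) = -6.
chi(E) = (-8) * (-6) = 48

48


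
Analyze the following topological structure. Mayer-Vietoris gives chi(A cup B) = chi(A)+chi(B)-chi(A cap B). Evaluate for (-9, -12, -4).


chi(A cup B) = chi(A) + chi(B) - chi(A cap B)
= -9 + (-12) - (-4)
= -17

-17


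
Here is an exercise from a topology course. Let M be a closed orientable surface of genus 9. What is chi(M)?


For a closed orientable surface of genus g: chi = 2 - 2g.
Here g = 9.
chi = 2 - 2*9 = 2 - 18 = -16

-16


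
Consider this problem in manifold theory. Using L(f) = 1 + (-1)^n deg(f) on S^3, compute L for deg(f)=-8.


On S^3: L(f) = tr(f_0*) + (-1)^3 tr(f_3*) = 1 + (-1)^3 * deg(f).
L(f) = 1 + (-1)^3 * -8 = 1 + 8 = 9

9


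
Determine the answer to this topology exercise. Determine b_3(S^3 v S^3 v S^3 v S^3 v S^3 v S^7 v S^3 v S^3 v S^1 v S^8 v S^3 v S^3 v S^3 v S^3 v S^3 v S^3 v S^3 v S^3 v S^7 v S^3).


For a wedge of spheres, H_k (k>0) is free on one generator per sphere of dimension k.
Spheres of dimension 3: count = 16.
b_3 = 16

16


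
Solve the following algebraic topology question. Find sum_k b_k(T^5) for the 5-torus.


b_k(T^5) = C(5,k), so the sum over k is sum_k C(5,k) = 2^5.
Total = 2^5 = 32

32


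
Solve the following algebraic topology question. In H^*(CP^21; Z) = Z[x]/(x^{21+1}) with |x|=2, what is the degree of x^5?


|x| = 2 in H^*(CP^n).
|x^5| = 5 * |x| = 5 * 2 = 10

10


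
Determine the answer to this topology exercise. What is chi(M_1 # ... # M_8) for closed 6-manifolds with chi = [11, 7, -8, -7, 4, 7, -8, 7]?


For n-manifolds: chi(A#B) = chi(A) + chi(B) - chi(S^6).
chi(S^6) = 1 + (-1)^6 = 2.
chi(#) = (sum chi_i) - (8-1)*chi(S^6) = 13 - 7*2 = -1

-1


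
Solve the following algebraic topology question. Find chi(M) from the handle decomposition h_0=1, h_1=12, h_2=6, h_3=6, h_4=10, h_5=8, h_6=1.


Handles of index k contribute (-1)^k to chi (same as CW cells).
chi = (1) + (-12) + (6) + (-6) + (10) + (-8) + (1) = -8

-8


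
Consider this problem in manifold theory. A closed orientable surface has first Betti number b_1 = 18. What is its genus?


For a closed orientable surface: b_1 = 2g.
18 = 2g
g = 18 / 2 = 9

9


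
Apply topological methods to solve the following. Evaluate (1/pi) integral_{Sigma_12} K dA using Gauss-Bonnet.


Gauss-Bonnet: integral K dA = 2*pi*chi(M).
chi(Sigma_12) = 2 - 2*12 = -22.
(integral K dA)/pi = 2*chi = 2*(-22) = -44

-44


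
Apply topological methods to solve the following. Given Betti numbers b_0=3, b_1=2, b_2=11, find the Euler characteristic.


chi = sum_k (-1)^k b_k.
= (3) + (-2) + (11)
= 12

12


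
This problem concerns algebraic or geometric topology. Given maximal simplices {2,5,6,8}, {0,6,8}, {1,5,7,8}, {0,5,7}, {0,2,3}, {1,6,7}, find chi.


Enumerate all faces; f-vector: f_0=8, f_1=20, f_2=12, f_3=2.
chi = sum (-1)^k f_k = -2

-2


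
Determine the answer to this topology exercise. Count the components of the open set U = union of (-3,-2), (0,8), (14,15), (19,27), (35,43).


Sort and merge overlapping open intervals.
Merged: (-3,-2), (0,8), (14,15), (19,27), (35,43).
Number of components = 5

5


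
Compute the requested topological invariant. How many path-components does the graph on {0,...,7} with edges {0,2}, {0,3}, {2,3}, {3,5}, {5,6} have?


Run DFS/union-find over 8 vertices.
V = 8, E = 5.
Number of components = 4

4


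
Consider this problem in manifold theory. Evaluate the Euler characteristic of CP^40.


CP^40 has one cell in each even dimension 0, 2, ..., 2*40 (40+1 cells total).
All cells are even-dimensional, so chi = number of cells.
chi = 40 + 1 = 41

41


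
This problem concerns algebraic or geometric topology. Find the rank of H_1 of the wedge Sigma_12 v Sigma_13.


For a wedge: H_1(A v B) = H_1(A) + H_1(B).
b_1(Sigma_12) = 24, b_1(Sigma_13) = 26.
b_1 = 24 + 26 = 50

50


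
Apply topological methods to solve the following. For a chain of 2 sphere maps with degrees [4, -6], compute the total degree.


Degree is multiplicative: deg(composition) = product of degrees.
= (4) * (-6) = -24

-24


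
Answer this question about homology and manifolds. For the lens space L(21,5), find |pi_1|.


pi_1(L(p,q)) = Z/pZ for any q coprime to p.
|pi_1(L(21,5))| = 21

21


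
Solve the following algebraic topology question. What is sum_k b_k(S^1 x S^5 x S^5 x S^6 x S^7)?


Total Betti number is multiplicative under products.
Each S^d (d>=1) has total Betti number 2.
There are 5 sphere factors.
Total = 2^5 = 32

32


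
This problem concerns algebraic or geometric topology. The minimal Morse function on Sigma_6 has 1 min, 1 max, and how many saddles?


A perfect Morse function has m_k = b_k.
For Sigma_6: b_0=1, b_1=2g=12, b_2=1.
Saddles m_1 = 2g = 12

12


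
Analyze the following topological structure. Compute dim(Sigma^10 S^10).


Each suspension raises dimension by 1: Sigma S^n = S^{n+1}.
Sigma^10 S^10 = S^{10+10} = S^20

20


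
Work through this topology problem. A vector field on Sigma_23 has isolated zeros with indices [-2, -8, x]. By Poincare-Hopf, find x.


Poincare-Hopf: sum of indices = chi(M).
chi(Sigma_23) = 2 - 2*23 = -44.
Sum of known indices = -10.
x = chi - (sum known) = -44 - (-10) = -34

-34


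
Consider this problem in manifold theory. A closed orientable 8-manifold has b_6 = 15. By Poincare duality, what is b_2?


Poincare duality for closed orientable n-manifolds: b_k = b_{n-k}.
Here n = 8, so b_2 = b_6 = 15

15


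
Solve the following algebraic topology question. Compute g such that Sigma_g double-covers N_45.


chi(N_45) = 2 - 45 = -43.
Double cover: chi(Sigma_g) = 2 * chi(N_45) = 2*(-43) = -86.
2 - 2g = -86, so g = (2 - (-86))/2 = 88/2 = 44

44


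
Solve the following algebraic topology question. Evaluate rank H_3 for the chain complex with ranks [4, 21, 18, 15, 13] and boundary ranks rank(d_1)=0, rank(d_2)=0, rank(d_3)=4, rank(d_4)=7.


rank H_k = rank(ker d_k) - rank(im d_{k+1}).
rank(ker d_3) = rank(C_3) - rank(d_3) = 15 - 4 = 11.
rank(im d_{3+1}) = 7.
rank H_3 = 11 - 7 = 4

4


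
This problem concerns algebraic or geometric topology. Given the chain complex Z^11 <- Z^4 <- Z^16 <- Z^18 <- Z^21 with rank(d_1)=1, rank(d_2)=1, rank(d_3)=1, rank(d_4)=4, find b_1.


rank H_k = rank(ker d_k) - rank(im d_{k+1}).
rank(ker d_1) = rank(C_1) - rank(d_1) = 4 - 1 = 3.
rank(im d_{1+1}) = 1.
rank H_1 = 3 - 1 = 2

2


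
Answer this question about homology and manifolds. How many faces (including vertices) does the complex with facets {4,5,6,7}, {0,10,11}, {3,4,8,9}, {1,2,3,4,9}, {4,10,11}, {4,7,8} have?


Each maximal simplex on m vertices has 2^m - 1 nonempty faces.
Take the union (dedupe shared faces).
Total distinct faces = 65

65


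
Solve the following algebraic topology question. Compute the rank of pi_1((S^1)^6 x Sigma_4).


pi_1(A x B) = pi_1(A) x pi_1(B); rank of abelianization = b_1.
b_1(T^6) = 6, b_1(Sigma_4) = 2*4 = 8.
b_1(product) = 6 + 8 = 14

14


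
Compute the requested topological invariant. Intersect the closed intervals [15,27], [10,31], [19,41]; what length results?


Intersection = [max(a_i), min(b_i)] = [19, 27].
Length = 27 - 19 = 8

8


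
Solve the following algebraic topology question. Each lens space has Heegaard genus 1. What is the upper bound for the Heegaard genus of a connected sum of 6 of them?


Heegaard genus satisfies g(A#B) <= g(A) + g(B).
Each lens space has g = 1.
Upper bound: 6 * 1 = 6

6


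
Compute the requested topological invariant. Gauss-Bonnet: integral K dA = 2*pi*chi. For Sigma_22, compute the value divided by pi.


Gauss-Bonnet: integral K dA = 2*pi*chi(M).
chi(Sigma_22) = 2 - 2*22 = -42.
(integral K dA)/pi = 2*chi = 2*(-42) = -84

-84


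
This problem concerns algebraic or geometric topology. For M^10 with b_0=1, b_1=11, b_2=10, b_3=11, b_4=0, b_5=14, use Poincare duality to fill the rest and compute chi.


By Poincare duality b_k = b_{10-k}, so full Betti numbers: b_0=1, b_1=11, b_2=10, b_3=11, b_4=0, b_5=14, b_6=0, b_7=11, b_8=10, b_9=11, b_10=1.
chi = sum (-1)^k b_k = -36

-36


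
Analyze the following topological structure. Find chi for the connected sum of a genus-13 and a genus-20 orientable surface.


chi(Sigma_13) = 2 - 2*13 = -24
chi(Sigma_20) = 2 - 2*20 = -38
For surfaces: chi(A#B) = chi(A) + chi(B) - 2.
chi = -24 + -38 - 2 = -64

-64


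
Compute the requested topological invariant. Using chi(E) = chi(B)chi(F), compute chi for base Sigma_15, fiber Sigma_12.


For a fiber bundle F -> E -> B (with CW structure): chi(E) = chi(B) * chi(F).
chi(Sigma_15) = -28, chi(Sigma_12) = -22.
chi(E) = (-28) * (-22) = 616

616


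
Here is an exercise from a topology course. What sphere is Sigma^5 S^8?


Each suspension raises dimension by 1: Sigma S^n = S^{n+1}.
Sigma^5 S^8 = S^{8+5} = S^13

13


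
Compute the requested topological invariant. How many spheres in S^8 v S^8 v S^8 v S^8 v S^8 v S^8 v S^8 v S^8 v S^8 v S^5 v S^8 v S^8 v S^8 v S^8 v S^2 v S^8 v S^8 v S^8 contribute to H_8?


For a wedge of spheres, H_k (k>0) is free on one generator per sphere of dimension k.
Spheres of dimension 8: count = 16.
b_8 = 16

16


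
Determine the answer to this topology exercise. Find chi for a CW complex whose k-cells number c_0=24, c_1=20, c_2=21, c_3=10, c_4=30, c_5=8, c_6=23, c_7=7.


chi = sum_k (-1)^k c_k.
= (-1)^0*24 + (-1)^1*20 + (-1)^2*21 + (-1)^3*10 + (-1)^4*30 + (-1)^5*8 + (-1)^6*23 + (-1)^7*7
= (24) + (-20) + (21) + (-10) + (30) + (-8) + (23) + (-7)
= 53

53


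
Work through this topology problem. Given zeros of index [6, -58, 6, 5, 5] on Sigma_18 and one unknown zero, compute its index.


Poincare-Hopf: sum of indices = chi(M).
chi(Sigma_18) = 2 - 2*18 = -34.
Sum of known indices = -36.
x = chi - (sum known) = -34 - (-36) = 2

2


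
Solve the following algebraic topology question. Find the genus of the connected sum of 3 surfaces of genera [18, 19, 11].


Genus is additive under connected sum of orientable surfaces.
g = 18 + 19 + 11 = 48

48


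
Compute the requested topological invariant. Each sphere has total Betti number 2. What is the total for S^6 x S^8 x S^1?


Total Betti number is multiplicative under products.
Each S^d (d>=1) has total Betti number 2.
There are 3 sphere factors.
Total = 2^3 = 8

8


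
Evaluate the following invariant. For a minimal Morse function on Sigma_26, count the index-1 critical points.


A perfect Morse function has m_k = b_k.
For Sigma_26: b_0=1, b_1=2g=52, b_2=1.
Saddles m_1 = 2g = 52

52


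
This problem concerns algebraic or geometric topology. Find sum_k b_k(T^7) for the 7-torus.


b_k(T^7) = C(7,k), so the sum over k is sum_k C(7,k) = 2^7.
Total = 2^7 = 128

128


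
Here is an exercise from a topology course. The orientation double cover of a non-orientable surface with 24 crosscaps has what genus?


chi(N_24) = 2 - 24 = -22.
Double cover: chi(Sigma_g) = 2 * chi(N_24) = 2*(-22) = -44.
2 - 2g = -44, so g = (2 - (-44))/2 = 46/2 = 23

23


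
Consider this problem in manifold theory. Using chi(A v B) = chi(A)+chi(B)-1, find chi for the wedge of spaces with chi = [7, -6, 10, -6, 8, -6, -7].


chi(A v B) = chi(A) + chi(B) - 1 (one point identified).
For 7 spaces: chi = (sum chi_i) - (7 - 1).
sum = 0; chi = 0 - 6 = -6

-6


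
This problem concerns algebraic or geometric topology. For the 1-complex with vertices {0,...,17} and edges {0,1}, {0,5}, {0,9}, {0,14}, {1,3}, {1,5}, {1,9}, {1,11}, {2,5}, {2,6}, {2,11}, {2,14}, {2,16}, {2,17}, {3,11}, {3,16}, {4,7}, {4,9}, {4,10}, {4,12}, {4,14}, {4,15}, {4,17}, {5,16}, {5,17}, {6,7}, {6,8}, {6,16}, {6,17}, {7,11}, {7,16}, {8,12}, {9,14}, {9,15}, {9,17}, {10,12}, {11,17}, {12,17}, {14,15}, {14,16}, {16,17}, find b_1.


b_1 = E - V + (number of components).
E = 41, V = 18, components = 2.
b_1 = 41 - 18 + 2 = 25

25


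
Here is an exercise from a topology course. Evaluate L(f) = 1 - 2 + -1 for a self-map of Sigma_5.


L(f) = tr(f_0*) - tr(f_1*) + tr(f_2*).
= 1 - (2) + (-1)
= -2

-2


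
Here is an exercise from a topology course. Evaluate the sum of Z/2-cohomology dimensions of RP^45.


H^k(RP^45; Z/2) = Z/2 for each 0 <= k <= 45.
Total dimension = 45 + 1 = 46

46


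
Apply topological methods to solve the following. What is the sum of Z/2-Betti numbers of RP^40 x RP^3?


dim H^*(RP^n; Z/2) = n+1 (one Z/2 in each degree 0..n).
Total Betti number is multiplicative.
Total = (40+1) * (3+1) = 41 * 4 = 164

164


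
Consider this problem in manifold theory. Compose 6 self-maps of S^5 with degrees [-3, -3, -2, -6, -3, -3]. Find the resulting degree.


Degree is multiplicative: deg(composition) = product of degrees.
= (-3) * (-3) * (-2) * (-6) * (-3) * (-3) = 972

972


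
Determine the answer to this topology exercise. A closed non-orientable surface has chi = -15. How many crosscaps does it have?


chi = 2 - k for closed non-orientable surfaces with k crosscaps.
-15 = 2 - k
k = 2 - (-15) = 17

17


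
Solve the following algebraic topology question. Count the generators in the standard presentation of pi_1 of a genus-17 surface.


Standard presentation: pi_1(Sigma_g) = <a_1,b_1,...,a_g,b_g | [a_1,b_1]...[a_g,b_g] = 1>.
Number of generators = 2g = 2*17 = 34

34


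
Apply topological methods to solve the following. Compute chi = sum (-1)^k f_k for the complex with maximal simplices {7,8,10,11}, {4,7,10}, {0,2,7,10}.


Enumerate all faces; f-vector: f_0=7, f_1=13, f_2=9, f_3=2.
chi = sum (-1)^k f_k = 1

1


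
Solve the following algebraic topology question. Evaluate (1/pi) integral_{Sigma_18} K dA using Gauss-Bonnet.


Gauss-Bonnet: integral K dA = 2*pi*chi(M).
chi(Sigma_18) = 2 - 2*18 = -34.
(integral K dA)/pi = 2*chi = 2*(-34) = -68

-68


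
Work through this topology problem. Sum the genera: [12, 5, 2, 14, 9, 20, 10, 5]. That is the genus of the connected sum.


Genus is additive under connected sum of orientable surfaces.
g = 12 + 5 + 2 + 14 + 9 + 20 + 10 + 5 = 77

77


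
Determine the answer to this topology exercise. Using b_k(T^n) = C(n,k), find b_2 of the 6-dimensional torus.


By the Kunneth formula, b_k(T^n) = C(n,k).
b_2(T^6) = C(6,2).
C(6,2) = 6!/(2!*4!) = 15

15


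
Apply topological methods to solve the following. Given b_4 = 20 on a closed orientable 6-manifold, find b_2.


Poincare duality for closed orientable n-manifolds: b_k = b_{n-k}.
Here n = 6, so b_2 = b_4 = 20

20


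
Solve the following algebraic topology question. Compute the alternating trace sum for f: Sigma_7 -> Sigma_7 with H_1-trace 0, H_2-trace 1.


L(f) = tr(f_0*) - tr(f_1*) + tr(f_2*).
= 1 - (0) + (1)
= 2

2


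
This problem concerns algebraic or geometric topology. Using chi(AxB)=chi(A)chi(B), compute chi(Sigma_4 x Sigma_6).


chi(Sigma_4) = 2 - 2*4 = -6
chi(Sigma_6) = 2 - 2*6 = -10
chi(product) = (-6) * (-10) = 60

60


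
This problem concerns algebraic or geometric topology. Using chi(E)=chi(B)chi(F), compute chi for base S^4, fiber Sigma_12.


chi(S^4) = 2 (n even), chi(Sigma_12) = 2 - 2*12 = -22.
chi(E) = 2 * (-22) = -44

-44


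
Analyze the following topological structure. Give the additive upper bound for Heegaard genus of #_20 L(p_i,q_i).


Heegaard genus satisfies g(A#B) <= g(A) + g(B).
Each lens space has g = 1.
Upper bound: 20 * 1 = 20

20


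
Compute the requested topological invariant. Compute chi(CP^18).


CP^18 has one cell in each even dimension 0, 2, ..., 2*18 (18+1 cells total).
All cells are even-dimensional, so chi = number of cells.
chi = 18 + 1 = 19

19


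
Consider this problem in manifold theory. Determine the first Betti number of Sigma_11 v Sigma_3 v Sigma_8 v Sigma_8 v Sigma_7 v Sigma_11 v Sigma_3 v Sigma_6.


For a wedge X v Y: reduced H_k(X v Y) = H_k(X) + H_k(Y).
Each Sigma_g contributes b_1 = 2g.
b_1 = 22 + 6 + 16 + 16 + 14 + 22 + 6 + 12 = 114

114


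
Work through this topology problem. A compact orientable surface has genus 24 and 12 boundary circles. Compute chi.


For a compact orientable surface with genus g and b boundary components: chi = 2 - 2g - b.
chi = 2 - 2*24 - 12 = 2 - 48 - 12 = -58

-58


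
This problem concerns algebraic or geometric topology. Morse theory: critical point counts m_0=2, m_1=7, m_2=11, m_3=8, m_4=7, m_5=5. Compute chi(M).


Morse theory: chi(M) = sum_k (-1)^k m_k where m_k = #(index-k critical points).
= (2) + (-7) + (11) + (-8) + (7) + (-5) = 0

0


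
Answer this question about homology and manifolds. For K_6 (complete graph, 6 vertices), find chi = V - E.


K_6: V = 6, E = C(6,2) = 15.
chi = V - E = 6 - 15 = -9

-9


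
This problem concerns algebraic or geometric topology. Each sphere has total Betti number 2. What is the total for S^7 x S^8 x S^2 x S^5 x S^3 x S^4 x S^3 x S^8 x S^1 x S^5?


Total Betti number is multiplicative under products.
Each S^d (d>=1) has total Betti number 2.
There are 10 sphere factors.
Total = 2^10 = 1024

1024


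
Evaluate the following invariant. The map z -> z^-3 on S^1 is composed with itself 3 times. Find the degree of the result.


deg(f) = -3. Degree is multiplicative: deg(f^3) = (deg f)^3.
deg(f^3) = (-3)^3 = -27

-27


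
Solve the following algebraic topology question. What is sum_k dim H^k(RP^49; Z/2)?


H^k(RP^49; Z/2) = Z/2 for each 0 <= k <= 49.
Total dimension = 49 + 1 = 50

50


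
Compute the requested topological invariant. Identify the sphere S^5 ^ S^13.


S^m ^ S^n = S^{m+n}.
k = 5 + 13 = 18

18


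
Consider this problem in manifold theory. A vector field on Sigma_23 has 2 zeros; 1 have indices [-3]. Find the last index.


Poincare-Hopf: sum of indices = chi(M).
chi(Sigma_23) = 2 - 2*23 = -44.
Sum of known indices = -3.
x = chi - (sum known) = -44 - (-3) = -41

-41


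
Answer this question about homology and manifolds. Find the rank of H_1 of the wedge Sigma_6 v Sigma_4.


For a wedge: H_1(A v B) = H_1(A) + H_1(B).
b_1(Sigma_6) = 12, b_1(Sigma_4) = 8.
b_1 = 12 + 8 = 20

20


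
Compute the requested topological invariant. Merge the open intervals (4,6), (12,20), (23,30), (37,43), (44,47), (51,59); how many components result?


Sort and merge overlapping open intervals.
Merged: (4,6), (12,20), (23,30), (37,43), (44,47), (51,59).
Number of components = 6

6


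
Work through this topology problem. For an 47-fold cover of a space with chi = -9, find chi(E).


For a finite covering: chi(E) = (number of sheets) * chi(B).
chi(E) = 47 * (-9) = -423

-423


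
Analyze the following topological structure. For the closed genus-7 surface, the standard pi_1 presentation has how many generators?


Standard presentation: pi_1(Sigma_g) = <a_1,b_1,...,a_g,b_g | [a_1,b_1]...[a_g,b_g] = 1>.
Number of generators = 2g = 2*7 = 14

14


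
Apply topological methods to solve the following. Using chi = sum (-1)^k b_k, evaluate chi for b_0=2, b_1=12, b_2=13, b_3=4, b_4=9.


chi = sum_k (-1)^k b_k.
= (2) + (-12) + (13) + (-4) + (9)
= 8

8


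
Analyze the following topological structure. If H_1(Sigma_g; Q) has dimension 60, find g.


For a closed orientable surface: b_1 = 2g.
60 = 2g
g = 60 / 2 = 30

30


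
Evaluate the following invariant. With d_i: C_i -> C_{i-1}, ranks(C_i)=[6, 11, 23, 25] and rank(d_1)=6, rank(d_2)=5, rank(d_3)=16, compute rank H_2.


rank H_k = rank(ker d_k) - rank(im d_{k+1}).
rank(ker d_2) = rank(C_2) - rank(d_2) = 23 - 5 = 18.
rank(im d_{2+1}) = 16.
rank H_2 = 18 - 16 = 2

2


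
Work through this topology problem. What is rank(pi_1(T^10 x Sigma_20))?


pi_1(A x B) = pi_1(A) x pi_1(B); rank of abelianization = b_1.
b_1(T^10) = 10, b_1(Sigma_20) = 2*20 = 40.
b_1(product) = 10 + 40 = 50

50


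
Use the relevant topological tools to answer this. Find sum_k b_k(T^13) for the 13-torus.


b_k(T^13) = C(13,k), so the sum over k is sum_k C(13,k) = 2^13.
Total = 2^13 = 8192

8192


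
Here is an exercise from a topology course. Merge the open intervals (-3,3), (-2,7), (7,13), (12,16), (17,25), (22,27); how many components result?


Sort and merge overlapping open intervals.
Merged: (-3,7), (7,16), (17,27).
Number of components = 3

3


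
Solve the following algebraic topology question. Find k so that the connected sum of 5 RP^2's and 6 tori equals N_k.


Since a >= 1, the sum is non-orientable; each T^2 can be replaced by RP^2 # RP^2 (since T^2#RP^2 = 3RP^2).
Total crosscaps k = 5 + 2*6 = 17.
Check via chi: chi = 5*1 + 6*0 - (5+6-1)*2 = -15 = 2 - k = -15. Consistent.

17


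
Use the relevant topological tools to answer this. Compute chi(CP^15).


CP^15 has one cell in each even dimension 0, 2, ..., 2*15 (15+1 cells total).
All cells are even-dimensional, so chi = number of cells.
chi = 15 + 1 = 16

16


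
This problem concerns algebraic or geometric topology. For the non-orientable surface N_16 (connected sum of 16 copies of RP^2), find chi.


For a non-orientable closed surface with k crosscaps: chi = 2 - k.
Here k = 16.
chi = 2 - 16 = -14

-14


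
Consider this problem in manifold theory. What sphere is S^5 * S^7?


Join of spheres: S^m * S^n = S^{m+n+1}.
dim = 5 + 7 + 1 = 13

13


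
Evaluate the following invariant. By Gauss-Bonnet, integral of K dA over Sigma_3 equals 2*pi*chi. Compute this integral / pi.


Gauss-Bonnet: integral K dA = 2*pi*chi(M).
chi(Sigma_3) = 2 - 2*3 = -4.
(integral K dA)/pi = 2*chi = 2*(-4) = -8

-8


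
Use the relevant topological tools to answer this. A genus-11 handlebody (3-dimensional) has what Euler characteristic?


A genus-g handlebody deformation retracts to a wedge of g circles.
chi(vee_g S^1) = 1 - g.
chi(H_11) = 1 - 11 = -10

-10


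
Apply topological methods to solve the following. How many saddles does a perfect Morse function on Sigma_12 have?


A perfect Morse function has m_k = b_k.
For Sigma_12: b_0=1, b_1=2g=24, b_2=1.
Saddles m_1 = 2g = 24

24


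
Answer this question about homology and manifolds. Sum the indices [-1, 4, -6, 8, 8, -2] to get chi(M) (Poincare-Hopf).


Poincare-Hopf: chi(M) = sum of indices of zeros.
chi = (-1) + (4) + (-6) + (8) + (8) + (-2) = 11

11


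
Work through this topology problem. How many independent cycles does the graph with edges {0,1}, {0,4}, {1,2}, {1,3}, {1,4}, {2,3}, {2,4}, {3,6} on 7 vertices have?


b_1 = E - V + (number of components).
E = 8, V = 7, components = 2.
b_1 = 8 - 7 + 2 = 3

3


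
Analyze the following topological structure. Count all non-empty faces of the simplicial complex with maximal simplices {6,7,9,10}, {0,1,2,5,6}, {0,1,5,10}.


Each maximal simplex on m vertices has 2^m - 1 nonempty faces.
Take the union (dedupe shared faces).
Total distinct faces = 52

52


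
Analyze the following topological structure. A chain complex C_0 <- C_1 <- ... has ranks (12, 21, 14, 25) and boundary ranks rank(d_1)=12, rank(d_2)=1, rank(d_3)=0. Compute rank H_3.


rank H_k = rank(ker d_k) - rank(im d_{k+1}).
rank(ker d_3) = rank(C_3) - rank(d_3) = 25 - 0 = 25.
rank(im d_{3+1}) = 0.
rank H_3 = 25 - 0 = 25

25


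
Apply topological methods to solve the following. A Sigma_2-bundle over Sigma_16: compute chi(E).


For a fiber bundle F -> E -> B (with CW structure): chi(E) = chi(B) * chi(F).
chi(Sigma_16) = -30, chi(Sigma_2) = -2.
chi(E) = (-30) * (-2) = 60

60


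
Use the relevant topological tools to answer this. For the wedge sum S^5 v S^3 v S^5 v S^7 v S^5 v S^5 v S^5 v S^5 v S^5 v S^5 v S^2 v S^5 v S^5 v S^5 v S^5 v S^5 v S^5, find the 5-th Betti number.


For a wedge of spheres, H_k (k>0) is free on one generator per sphere of dimension k.
Spheres of dimension 5: count = 14.
b_5 = 14

14


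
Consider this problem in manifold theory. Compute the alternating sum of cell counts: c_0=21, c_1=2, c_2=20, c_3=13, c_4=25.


chi = sum_k (-1)^k c_k.
= (-1)^0*21 + (-1)^1*2 + (-1)^2*20 + (-1)^3*13 + (-1)^4*25
= (21) + (-2) + (20) + (-13) + (25)
= 51

51


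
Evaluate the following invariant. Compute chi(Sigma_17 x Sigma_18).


chi(Sigma_17) = 2 - 2*17 = -32
chi(Sigma_18) = 2 - 2*18 = -34
chi(product) = (-32) * (-34) = 1088

1088


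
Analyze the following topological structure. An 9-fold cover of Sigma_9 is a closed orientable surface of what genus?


For an n-sheeted cover: chi(E) = n * chi(B).
chi(Sigma_9) = 2 - 2*9 = -16.
chi(E) = 9 * (-16) = -144.
genus(E) = (2 - chi(E))/2 = (2 - (-144))/2 = 146/2 = 73

73


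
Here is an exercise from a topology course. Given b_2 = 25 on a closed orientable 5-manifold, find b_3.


Poincare duality for closed orientable n-manifolds: b_k = b_{n-k}.
Here n = 5, so b_3 = b_2 = 25

25


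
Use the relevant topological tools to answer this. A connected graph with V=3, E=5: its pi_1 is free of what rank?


For a connected graph: rank(pi_1) = b_1 = E - V + 1 = 1 - chi.
chi = V - E = 3 - 5 = -2.
rank = 1 - (-2) = 5 - 3 + 1 = 3

3


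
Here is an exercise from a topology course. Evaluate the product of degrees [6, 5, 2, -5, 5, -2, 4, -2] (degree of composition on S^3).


Degree is multiplicative: deg(composition) = product of degrees.
= (6) * (5) * (2) * (-5) * (5) * (-2) * (4) * (-2) = -24000

-24000


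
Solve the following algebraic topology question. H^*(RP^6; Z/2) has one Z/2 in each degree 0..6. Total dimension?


H^k(RP^6; Z/2) = Z/2 for each 0 <= k <= 6.
Total dimension = 6 + 1 = 7

7


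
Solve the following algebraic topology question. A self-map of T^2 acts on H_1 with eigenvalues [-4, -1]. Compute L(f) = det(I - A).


For a torus self-map: L(f) = det(I - A) where A acts on H_1.
L(f) = (1--4) * (1--1) = 5 * 2 = 10

10


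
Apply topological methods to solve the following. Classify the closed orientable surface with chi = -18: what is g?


chi = 2 - 2g for closed orientable surfaces.
-18 = 2 - 2g
2g = 2 - (-18) = 20
g = 10

10


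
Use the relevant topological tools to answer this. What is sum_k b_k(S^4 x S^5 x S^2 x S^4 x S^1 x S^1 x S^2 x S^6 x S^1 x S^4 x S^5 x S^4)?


Total Betti number is multiplicative under products.
Each S^d (d>=1) has total Betti number 2.
There are 12 sphere factors.
Total = 2^12 = 4096

4096


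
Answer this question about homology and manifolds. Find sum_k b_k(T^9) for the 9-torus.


b_k(T^9) = C(9,k), so the sum over k is sum_k C(9,k) = 2^9.
Total = 2^9 = 512

512


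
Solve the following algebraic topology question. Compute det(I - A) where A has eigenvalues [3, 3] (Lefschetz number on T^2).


For a torus self-map: L(f) = det(I - A) where A acts on H_1.
L(f) = (1-3) * (1-3) = -2 * -2 = 4

4


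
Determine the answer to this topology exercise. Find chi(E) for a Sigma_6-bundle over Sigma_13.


For a fiber bundle F -> E -> B (with CW structure): chi(E) = chi(B) * chi(F).
chi(Sigma_13) = -24, chi(Sigma_6) = -10.
chi(E) = (-24) * (-10) = 240

240


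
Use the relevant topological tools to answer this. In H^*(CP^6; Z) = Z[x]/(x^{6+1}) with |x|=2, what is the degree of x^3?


|x| = 2 in H^*(CP^n).
|x^3| = 3 * |x| = 3 * 2 = 6

6


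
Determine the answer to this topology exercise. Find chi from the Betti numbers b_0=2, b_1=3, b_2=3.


chi = sum_k (-1)^k b_k.
= (2) + (-3) + (3)
= 2

2


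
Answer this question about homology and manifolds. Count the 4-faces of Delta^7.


Delta^7 has 7+1 vertices. A 4-face is a choice of 4+1 vertices.
f_4 = C(7+1, 4+1) = C(8,5) = 56

56


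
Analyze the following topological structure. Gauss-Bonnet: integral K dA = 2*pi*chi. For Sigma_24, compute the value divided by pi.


Gauss-Bonnet: integral K dA = 2*pi*chi(M).
chi(Sigma_24) = 2 - 2*24 = -46.
(integral K dA)/pi = 2*chi = 2*(-46) = -92

-92


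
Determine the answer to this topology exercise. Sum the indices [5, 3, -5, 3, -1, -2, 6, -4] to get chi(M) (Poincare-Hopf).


Poincare-Hopf: chi(M) = sum of indices of zeros.
chi = (5) + (3) + (-5) + (3) + (-1) + (-2) + (6) + (-4) = 5

5


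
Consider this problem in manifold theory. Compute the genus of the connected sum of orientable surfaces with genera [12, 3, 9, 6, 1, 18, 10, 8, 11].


Genus is additive under connected sum of orientable surfaces.
g = 12 + 3 + 9 + 6 + 1 + 18 + 10 + 8 + 11 = 78

78


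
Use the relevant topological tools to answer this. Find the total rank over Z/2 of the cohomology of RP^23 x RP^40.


dim H^*(RP^n; Z/2) = n+1 (one Z/2 in each degree 0..n).
Total Betti number is multiplicative.
Total = (23+1) * (40+1) = 24 * 41 = 984

984


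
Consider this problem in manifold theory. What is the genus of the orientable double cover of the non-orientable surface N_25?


chi(N_25) = 2 - 25 = -23.
Double cover: chi(Sigma_g) = 2 * chi(N_25) = 2*(-23) = -46.
2 - 2g = -46, so g = (2 - (-46))/2 = 48/2 = 24

24


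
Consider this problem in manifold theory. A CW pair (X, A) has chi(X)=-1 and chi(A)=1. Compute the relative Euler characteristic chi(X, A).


Relative Euler characteristic: chi(X, A) = chi(X) - chi(A).
= -1 - (1) = -2

-2


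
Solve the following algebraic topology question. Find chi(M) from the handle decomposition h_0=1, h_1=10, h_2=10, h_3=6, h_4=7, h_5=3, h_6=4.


Handles of index k contribute (-1)^k to chi (same as CW cells).
chi = (1) + (-10) + (10) + (-6) + (7) + (-3) + (4) = 3

3


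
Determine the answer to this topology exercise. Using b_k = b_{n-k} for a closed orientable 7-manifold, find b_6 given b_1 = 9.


Poincare duality for closed orientable n-manifolds: b_k = b_{n-k}.
Here n = 7, so b_6 = b_1 = 9

9


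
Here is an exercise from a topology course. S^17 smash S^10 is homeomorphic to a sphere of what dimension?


S^m ^ S^n = S^{m+n}.
k = 17 + 10 = 27

27


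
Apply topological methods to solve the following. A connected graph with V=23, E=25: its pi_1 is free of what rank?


For a connected graph: rank(pi_1) = b_1 = E - V + 1 = 1 - chi.
chi = V - E = 23 - 25 = -2.
rank = 1 - (-2) = 25 - 23 + 1 = 3

3


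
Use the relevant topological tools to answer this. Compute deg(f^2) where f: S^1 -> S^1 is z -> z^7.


deg(f) = 7. Degree is multiplicative: deg(f^2) = (deg f)^2.
deg(f^2) = (7)^2 = 49

49


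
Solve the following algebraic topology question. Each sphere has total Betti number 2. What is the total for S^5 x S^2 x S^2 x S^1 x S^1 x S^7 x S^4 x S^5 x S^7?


Total Betti number is multiplicative under products.
Each S^d (d>=1) has total Betti number 2.
There are 9 sphere factors.
Total = 2^9 = 512

512


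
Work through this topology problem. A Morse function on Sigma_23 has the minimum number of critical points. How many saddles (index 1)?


A perfect Morse function has m_k = b_k.
For Sigma_23: b_0=1, b_1=2g=46, b_2=1.
Saddles m_1 = 2g = 46

46


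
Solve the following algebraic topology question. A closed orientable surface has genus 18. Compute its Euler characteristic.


For a closed orientable surface of genus g: chi = 2 - 2g.
Here g = 18.
chi = 2 - 2*18 = 2 - 36 = -34

-34


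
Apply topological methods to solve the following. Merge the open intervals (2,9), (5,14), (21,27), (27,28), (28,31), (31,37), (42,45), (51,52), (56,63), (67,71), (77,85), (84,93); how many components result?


Sort and merge overlapping open intervals.
Merged: (2,14), (21,27), (27,28), (28,31), (31,37), (42,45), (51,52), (56,63), (67,71), (77,93).
Number of components = 10

10


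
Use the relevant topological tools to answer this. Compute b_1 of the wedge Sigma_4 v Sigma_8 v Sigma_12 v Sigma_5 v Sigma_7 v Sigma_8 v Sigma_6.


For a wedge X v Y: reduced H_k(X v Y) = H_k(X) + H_k(Y).
Each Sigma_g contributes b_1 = 2g.
b_1 = 8 + 16 + 24 + 10 + 14 + 16 + 12 = 100

100


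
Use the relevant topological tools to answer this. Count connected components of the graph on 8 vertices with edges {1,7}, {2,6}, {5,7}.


Run DFS/union-find over 8 vertices.
V = 8, E = 3.
Number of components = 5

5


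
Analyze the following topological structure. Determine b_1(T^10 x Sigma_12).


pi_1(A x B) = pi_1(A) x pi_1(B); rank of abelianization = b_1.
b_1(T^10) = 10, b_1(Sigma_12) = 2*12 = 24.
b_1(product) = 10 + 24 = 34

34


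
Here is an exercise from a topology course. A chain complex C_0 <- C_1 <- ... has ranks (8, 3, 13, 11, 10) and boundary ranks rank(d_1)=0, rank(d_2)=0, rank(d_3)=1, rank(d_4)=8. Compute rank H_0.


rank H_k = rank(ker d_k) - rank(im d_{k+1}).
rank(ker d_0) = rank(C_0) - rank(d_0) = 8 - 0 = 8.
rank(im d_{0+1}) = 0.
rank H_0 = 8 - 0 = 8

8


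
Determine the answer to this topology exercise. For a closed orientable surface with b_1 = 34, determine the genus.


For a closed orientable surface: b_1 = 2g.
34 = 2g
g = 34 / 2 = 17

17


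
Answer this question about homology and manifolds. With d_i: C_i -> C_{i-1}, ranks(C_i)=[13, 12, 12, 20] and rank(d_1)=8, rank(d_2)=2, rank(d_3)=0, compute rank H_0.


rank H_k = rank(ker d_k) - rank(im d_{k+1}).
rank(ker d_0) = rank(C_0) - rank(d_0) = 13 - 0 = 13.
rank(im d_{0+1}) = 8.
rank H_0 = 13 - 8 = 5

5


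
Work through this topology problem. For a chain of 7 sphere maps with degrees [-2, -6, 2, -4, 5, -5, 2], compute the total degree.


Degree is multiplicative: deg(composition) = product of degrees.
= (-2) * (-6) * (2) * (-4) * (5) * (-5) * (2) = 4800

4800


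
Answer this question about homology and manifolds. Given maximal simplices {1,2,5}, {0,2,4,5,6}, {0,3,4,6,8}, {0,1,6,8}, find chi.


Enumerate all faces; f-vector: f_0=8, f_1=22, f_2=23, f_3=11, f_4=2.
chi = sum (-1)^k f_k = 0

0


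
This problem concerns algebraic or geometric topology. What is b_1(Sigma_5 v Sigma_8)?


For a wedge: H_1(A v B) = H_1(A) + H_1(B).
b_1(Sigma_5) = 10, b_1(Sigma_8) = 16.
b_1 = 10 + 16 = 26

26


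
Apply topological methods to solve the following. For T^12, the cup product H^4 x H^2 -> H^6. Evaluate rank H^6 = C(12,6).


Cup product: H^p x H^q -> H^{p+q}; here p+q = 4+2 = 6.
rank H^k(T^n) = C(n,k).
C(12,6) = 924

924


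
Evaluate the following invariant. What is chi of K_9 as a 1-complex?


K_9: V = 9, E = C(9,2) = 36.
chi = V - E = 9 - 36 = -27

-27


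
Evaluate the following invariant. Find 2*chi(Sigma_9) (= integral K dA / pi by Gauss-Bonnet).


Gauss-Bonnet: integral K dA = 2*pi*chi(M).
chi(Sigma_9) = 2 - 2*9 = -16.
(integral K dA)/pi = 2*chi = 2*(-16) = -32

-32


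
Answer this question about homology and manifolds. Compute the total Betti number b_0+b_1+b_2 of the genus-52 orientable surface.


For Sigma_52: b_0 = 1, b_1 = 2g = 104, b_2 = 1.
Total = 1 + 104 + 1 = 106

106


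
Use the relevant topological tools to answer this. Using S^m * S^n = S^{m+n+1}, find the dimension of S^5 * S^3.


Join of spheres: S^m * S^n = S^{m+n+1}.
dim = 5 + 3 + 1 = 9

9


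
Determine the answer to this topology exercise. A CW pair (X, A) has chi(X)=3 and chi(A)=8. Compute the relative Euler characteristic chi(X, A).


Relative Euler characteristic: chi(X, A) = chi(X) - chi(A).
= 3 - (8) = -5

-5


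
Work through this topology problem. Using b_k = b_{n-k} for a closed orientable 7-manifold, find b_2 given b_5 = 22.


Poincare duality for closed orientable n-manifolds: b_k = b_{n-k}.
Here n = 7, so b_2 = b_5 = 22

22
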